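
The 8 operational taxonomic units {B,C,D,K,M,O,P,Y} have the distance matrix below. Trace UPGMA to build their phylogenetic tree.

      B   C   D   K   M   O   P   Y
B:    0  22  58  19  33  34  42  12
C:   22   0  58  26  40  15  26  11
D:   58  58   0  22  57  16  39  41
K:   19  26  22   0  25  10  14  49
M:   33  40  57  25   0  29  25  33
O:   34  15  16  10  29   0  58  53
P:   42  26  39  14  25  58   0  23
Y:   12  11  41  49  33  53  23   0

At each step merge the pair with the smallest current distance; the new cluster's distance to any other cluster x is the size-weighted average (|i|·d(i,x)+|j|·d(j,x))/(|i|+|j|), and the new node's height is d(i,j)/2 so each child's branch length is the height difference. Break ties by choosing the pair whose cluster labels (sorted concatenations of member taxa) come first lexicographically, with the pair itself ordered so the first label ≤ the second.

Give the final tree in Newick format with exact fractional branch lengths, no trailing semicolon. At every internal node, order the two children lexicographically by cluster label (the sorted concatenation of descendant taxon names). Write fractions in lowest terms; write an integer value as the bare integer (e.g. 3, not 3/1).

(((B:17/2,(C:11/2,Y:11/2):3):95/12,(M:25/2,P:25/2):47/12):11/4,(D:19/2,(K:5,O:5):9/2):29/3)

iteration 1: select K,O (d=10); attach at lengths (5, 5); label the merged cluster KO
  updated: d(B,KO)=53/2, d(C,KO)=41/2, d(D,KO)=19, d(KO,M)=27, d(KO,P)=36, d(KO,Y)=51
iteration 2: select C,Y (d=11); attach at lengths (11/2, 11/2); label the merged cluster CY
  updated: d(B,CY)=17, d(CY,D)=99/2, d(CY,KO)=143/4, d(CY,M)=73/2, d(CY,P)=49/2
iteration 3: select B,CY (d=17); attach at lengths (17/2, 3); label the merged cluster BCY
  updated: d(BCY,D)=157/3, d(BCY,KO)=98/3, d(BCY,M)=106/3, d(BCY,P)=91/3
iteration 4: select D,KO (d=19); attach at lengths (19/2, 9/2); label the merged cluster DKO
  updated: d(BCY,DKO)=353/9, d(DKO,M)=37, d(DKO,P)=37
iteration 5: select M,P (d=25); attach at lengths (25/2, 25/2); label the merged cluster MP
  updated: d(BCY,MP)=197/6, d(DKO,MP)=37
iteration 6: select BCY,MP (d=197/6); attach at lengths (95/12, 47/12); label the merged cluster BCMPY
  updated: d(BCMPY,DKO)=115/3
iteration 7: select BCMPY,DKO (d=115/3); attach at lengths (11/4, 29/3); label the merged cluster BCDKMOPY
final tree: (((B:17/2,(C:11/2,Y:11/2):3):95/12,(M:25/2,P:25/2):47/12):11/4,(D:19/2,(K:5,O:5):9/2):29/3)
total length: 383/4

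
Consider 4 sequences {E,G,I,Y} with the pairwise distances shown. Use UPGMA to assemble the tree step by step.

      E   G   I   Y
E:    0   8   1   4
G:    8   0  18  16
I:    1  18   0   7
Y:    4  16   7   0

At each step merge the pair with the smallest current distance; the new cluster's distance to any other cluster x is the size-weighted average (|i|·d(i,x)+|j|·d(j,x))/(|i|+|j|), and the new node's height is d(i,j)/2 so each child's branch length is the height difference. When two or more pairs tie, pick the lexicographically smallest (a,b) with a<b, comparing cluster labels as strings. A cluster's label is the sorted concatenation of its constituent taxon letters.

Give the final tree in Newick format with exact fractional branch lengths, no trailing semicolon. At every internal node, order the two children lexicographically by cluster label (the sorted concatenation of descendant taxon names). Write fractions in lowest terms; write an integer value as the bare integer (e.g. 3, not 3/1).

iteration 1: select E,I (d=1); attach at lengths (1/2, 1/2); label the merged cluster EI
  updated: d(EI,G)=13, d(EI,Y)=11/2
iteration 2: select EI,Y (d=11/2); attach at lengths (9/4, 11/4); label the merged cluster EIY
  updated: d(EIY,G)=14
iteration 3: select EIY,G (d=14); attach at lengths (17/4, 7); label the merged cluster EGIY
final tree: (((E:1/2,I:1/2):9/4,Y:11/4):17/4,G:7)
total length: 69/4

(((E:1/2,I:1/2):9/4,Y:11/4):17/4,G:7)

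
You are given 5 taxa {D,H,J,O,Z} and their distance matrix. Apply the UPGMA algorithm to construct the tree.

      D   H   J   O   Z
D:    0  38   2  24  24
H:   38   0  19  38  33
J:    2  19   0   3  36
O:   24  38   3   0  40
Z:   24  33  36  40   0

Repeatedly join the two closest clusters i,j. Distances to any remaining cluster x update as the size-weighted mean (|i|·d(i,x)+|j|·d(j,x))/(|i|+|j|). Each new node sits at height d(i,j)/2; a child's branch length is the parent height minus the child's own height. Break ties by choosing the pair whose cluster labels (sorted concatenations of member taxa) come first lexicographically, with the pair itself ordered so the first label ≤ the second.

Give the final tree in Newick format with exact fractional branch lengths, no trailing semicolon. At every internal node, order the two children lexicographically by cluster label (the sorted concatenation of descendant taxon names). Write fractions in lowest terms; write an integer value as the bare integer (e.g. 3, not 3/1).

((((D:1,J:1):23/4,O:27/4):109/12,H:95/6):19/24,Z:133/8)

iteration 1: select D,J (d=2); attach at lengths (1, 1); label the merged cluster DJ
  updated: d(DJ,H)=57/2, d(DJ,O)=27/2, d(DJ,Z)=30
iteration 2: select DJ,O (d=27/2); attach at lengths (23/4, 27/4); label the merged cluster DJO
  updated: d(DJO,H)=95/3, d(DJO,Z)=100/3
iteration 3: select DJO,H (d=95/3); attach at lengths (109/12, 95/6); label the merged cluster DHJO
  updated: d(DHJO,Z)=133/4
iteration 4: select DHJO,Z (d=133/4); attach at lengths (19/24, 133/8); label the merged cluster DHJOZ
final tree: ((((D:1,J:1):23/4,O:27/4):109/12,H:95/6):19/24,Z:133/8)
total length: 341/6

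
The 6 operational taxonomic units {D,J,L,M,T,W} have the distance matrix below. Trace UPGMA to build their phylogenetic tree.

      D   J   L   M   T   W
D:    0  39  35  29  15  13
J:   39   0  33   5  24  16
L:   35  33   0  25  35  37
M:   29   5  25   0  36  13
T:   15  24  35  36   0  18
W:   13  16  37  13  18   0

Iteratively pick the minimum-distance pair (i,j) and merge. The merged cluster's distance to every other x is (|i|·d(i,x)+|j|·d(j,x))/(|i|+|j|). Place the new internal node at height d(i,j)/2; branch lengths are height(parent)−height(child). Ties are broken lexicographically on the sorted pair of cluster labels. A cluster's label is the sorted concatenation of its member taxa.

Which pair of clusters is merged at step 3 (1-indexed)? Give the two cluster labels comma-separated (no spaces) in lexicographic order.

DW,T

iteration 1: select J,M (d=5); attach at lengths (5/2, 5/2); label the merged cluster JM
  updated: d(D,JM)=34, d(JM,L)=29, d(JM,T)=30, d(JM,W)=29/2
iteration 2: select D,W (d=13); attach at lengths (13/2, 13/2); label the merged cluster DW
  updated: d(DW,JM)=97/4, d(DW,L)=36, d(DW,T)=33/2
iteration 3: select DW,T (d=33/2); attach at lengths (7/4, 33/4); label the merged cluster DTW
  updated: d(DTW,JM)=157/6, d(DTW,L)=107/3
iteration 4: select DTW,JM (d=157/6); attach at lengths (29/6, 127/12); label the merged cluster DJMTW
  updated: d(DJMTW,L)=33
iteration 5: select DJMTW,L (d=33); attach at lengths (41/12, 33/2); label the merged cluster DJLMTW
final tree: ((((D:13/2,W:13/2):7/4,T:33/4):29/6,(J:5/2,M:5/2):127/12):41/12,L:33/2)
total length: 190/3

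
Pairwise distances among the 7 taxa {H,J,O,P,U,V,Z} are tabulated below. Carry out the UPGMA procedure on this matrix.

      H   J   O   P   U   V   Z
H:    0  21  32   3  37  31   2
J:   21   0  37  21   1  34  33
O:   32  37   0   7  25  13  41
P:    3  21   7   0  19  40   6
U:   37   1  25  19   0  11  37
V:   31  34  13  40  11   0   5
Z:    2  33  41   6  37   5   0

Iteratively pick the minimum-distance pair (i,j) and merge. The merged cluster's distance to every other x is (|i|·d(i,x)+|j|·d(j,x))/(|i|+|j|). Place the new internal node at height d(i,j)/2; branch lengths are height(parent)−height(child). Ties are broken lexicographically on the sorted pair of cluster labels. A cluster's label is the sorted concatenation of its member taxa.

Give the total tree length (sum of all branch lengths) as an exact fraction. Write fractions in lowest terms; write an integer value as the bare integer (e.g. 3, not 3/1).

203/4

iteration 1: select J,U (d=1); attach at lengths (1/2, 1/2); label the merged cluster JU
  updated: d(H,JU)=29, d(JU,O)=31, d(JU,P)=20, d(JU,V)=45/2, d(JU,Z)=35
iteration 2: select H,Z (d=2); attach at lengths (1, 1); label the merged cluster HZ
  updated: d(HZ,JU)=32, d(HZ,O)=73/2, d(HZ,P)=9/2, d(HZ,V)=18
iteration 3: select HZ,P (d=9/2); attach at lengths (5/4, 9/4); label the merged cluster HPZ
  updated: d(HPZ,JU)=28, d(HPZ,O)=80/3, d(HPZ,V)=76/3
iteration 4: select O,V (d=13); attach at lengths (13/2, 13/2); label the merged cluster OV
  updated: d(HPZ,OV)=26, d(JU,OV)=107/4
iteration 5: select HPZ,OV (d=26); attach at lengths (43/4, 13/2); label the merged cluster HOPVZ
  updated: d(HOPVZ,JU)=55/2
iteration 6: select HOPVZ,JU (d=55/2); attach at lengths (3/4, 53/4); label the merged cluster HJOPUVZ
final tree: ((((H:1,Z:1):5/4,P:9/4):43/4,(O:13/2,V:13/2):13/2):3/4,(J:1/2,U:1/2):53/4)
total length: 203/4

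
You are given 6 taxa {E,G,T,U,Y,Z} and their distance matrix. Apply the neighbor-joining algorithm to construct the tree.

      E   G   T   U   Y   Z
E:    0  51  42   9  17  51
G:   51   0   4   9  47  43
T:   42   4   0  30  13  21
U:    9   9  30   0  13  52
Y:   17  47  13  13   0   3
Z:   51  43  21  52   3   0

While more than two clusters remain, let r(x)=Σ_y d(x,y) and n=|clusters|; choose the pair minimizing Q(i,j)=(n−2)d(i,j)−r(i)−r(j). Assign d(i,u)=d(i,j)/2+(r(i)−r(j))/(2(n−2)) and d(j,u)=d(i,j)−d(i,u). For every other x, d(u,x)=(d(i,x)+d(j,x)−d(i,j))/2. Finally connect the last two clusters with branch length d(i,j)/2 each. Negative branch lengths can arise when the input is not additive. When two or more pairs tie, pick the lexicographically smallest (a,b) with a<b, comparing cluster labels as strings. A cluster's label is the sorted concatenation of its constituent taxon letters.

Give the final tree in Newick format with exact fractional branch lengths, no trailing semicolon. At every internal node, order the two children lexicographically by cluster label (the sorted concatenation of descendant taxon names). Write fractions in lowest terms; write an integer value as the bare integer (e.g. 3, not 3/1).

(((E:93/8,U:-21/8):105/8,(G:14/3,T:-2/3):107/8):113/16,(Y:-65/8,Z:89/8):113/16)

1. join Y+Z (d=3, Q=-251) ⇒ YZ; edges |Y|=-65/8, |Z|=89/8
  updated: d(E,YZ)=65/2, d(G,YZ)=87/2, d(T,YZ)=31/2, d(U,YZ)=31
2. join G+T (d=4, Q=-187) ⇒ GT; edges |G|=14/3, |T|=-2/3
  updated: d(E,GT)=89/2, d(GT,U)=35/2, d(GT,YZ)=55/2
3. join E+U (d=9, Q=-251/2) ⇒ EU; edges |E|=93/8, |U|=-21/8
  updated: d(EU,GT)=53/2, d(EU,YZ)=109/4
4. join EU+GT (d=53/2, Q=-325/4) ⇒ EGTU; edges |EU|=105/8, |GT|=107/8
  updated: d(EGTU,YZ)=113/8
5. join EGTU+YZ (d=113/8) ⇒ EGTUYZ; edges |EGTU|=113/16, |YZ|=113/16
final tree: (((E:93/8,U:-21/8):105/8,(G:14/3,T:-2/3):107/8):113/16,(Y:-65/8,Z:89/8):113/16)
total length: 453/8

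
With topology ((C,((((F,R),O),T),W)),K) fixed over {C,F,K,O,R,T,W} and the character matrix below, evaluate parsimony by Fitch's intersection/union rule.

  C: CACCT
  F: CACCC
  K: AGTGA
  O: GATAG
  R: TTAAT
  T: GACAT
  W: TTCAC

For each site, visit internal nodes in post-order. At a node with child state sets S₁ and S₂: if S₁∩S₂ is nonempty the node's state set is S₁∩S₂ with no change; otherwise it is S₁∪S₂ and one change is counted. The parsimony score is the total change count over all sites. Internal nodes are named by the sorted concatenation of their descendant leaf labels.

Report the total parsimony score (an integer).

18

[col 0] FR: children F:{C}, R:{T} ∪→ {C,T}; cost 1
[col 0] FOR: children FR:{C,T}, O:{G} ∪→ {C,G,T}; cost 1
[col 0] FORT: children FOR:{C,G,T}, T:{G} ∩→ {G}; cost 0
[col 0] FORTW: children FORT:{G}, W:{T} ∪→ {G,T}; cost 1
[col 0] CFORTW: children C:{C}, FORTW:{G,T} ∪→ {C,G,T}; cost 1
[col 0] CFKORTW: children CFORTW:{C,G,T}, K:{A} ∪→ {A,C,G,T}; cost 1
[col 1] FR: children F:{A}, R:{T} ∪→ {A,T}; cost 1
[col 1] FOR: children FR:{A,T}, O:{A} ∩→ {A}; cost 0
[col 1] FORT: children FOR:{A}, T:{A} ∩→ {A}; cost 0
[col 1] FORTW: children FORT:{A}, W:{T} ∪→ {A,T}; cost 1
[col 1] CFORTW: children C:{A}, FORTW:{A,T} ∩→ {A}; cost 0
[col 1] CFKORTW: children CFORTW:{A}, K:{G} ∪→ {A,G}; cost 1
[col 2] FR: children F:{C}, R:{A} ∪→ {A,C}; cost 1
[col 2] FOR: children FR:{A,C}, O:{T} ∪→ {A,C,T}; cost 1
[col 2] FORT: children FOR:{A,C,T}, T:{C} ∩→ {C}; cost 0
[col 2] FORTW: children FORT:{C}, W:{C} ∩→ {C}; cost 0
[col 2] CFORTW: children C:{C}, FORTW:{C} ∩→ {C}; cost 0
[col 2] CFKORTW: children CFORTW:{C}, K:{T} ∪→ {C,T}; cost 1
[col 3] FR: children F:{C}, R:{A} ∪→ {A,C}; cost 1
[col 3] FOR: children FR:{A,C}, O:{A} ∩→ {A}; cost 0
[col 3] FORT: children FOR:{A}, T:{A} ∩→ {A}; cost 0
[col 3] FORTW: children FORT:{A}, W:{A} ∩→ {A}; cost 0
[col 3] CFORTW: children C:{C}, FORTW:{A} ∪→ {A,C}; cost 1
[col 3] CFKORTW: children CFORTW:{A,C}, K:{G} ∪→ {A,C,G}; cost 1
[col 4] FR: children F:{C}, R:{T} ∪→ {C,T}; cost 1
[col 4] FOR: children FR:{C,T}, O:{G} ∪→ {C,G,T}; cost 1
[col 4] FORT: children FOR:{C,G,T}, T:{T} ∩→ {T}; cost 0
[col 4] FORTW: children FORT:{T}, W:{C} ∪→ {C,T}; cost 1
[col 4] CFORTW: children C:{T}, FORTW:{C,T} ∩→ {T}; cost 0
[col 4] CFKORTW: children CFORTW:{T}, K:{A} ∪→ {A,T}; cost 1
per-site changes: [5, 3, 3, 3, 4]; total = 18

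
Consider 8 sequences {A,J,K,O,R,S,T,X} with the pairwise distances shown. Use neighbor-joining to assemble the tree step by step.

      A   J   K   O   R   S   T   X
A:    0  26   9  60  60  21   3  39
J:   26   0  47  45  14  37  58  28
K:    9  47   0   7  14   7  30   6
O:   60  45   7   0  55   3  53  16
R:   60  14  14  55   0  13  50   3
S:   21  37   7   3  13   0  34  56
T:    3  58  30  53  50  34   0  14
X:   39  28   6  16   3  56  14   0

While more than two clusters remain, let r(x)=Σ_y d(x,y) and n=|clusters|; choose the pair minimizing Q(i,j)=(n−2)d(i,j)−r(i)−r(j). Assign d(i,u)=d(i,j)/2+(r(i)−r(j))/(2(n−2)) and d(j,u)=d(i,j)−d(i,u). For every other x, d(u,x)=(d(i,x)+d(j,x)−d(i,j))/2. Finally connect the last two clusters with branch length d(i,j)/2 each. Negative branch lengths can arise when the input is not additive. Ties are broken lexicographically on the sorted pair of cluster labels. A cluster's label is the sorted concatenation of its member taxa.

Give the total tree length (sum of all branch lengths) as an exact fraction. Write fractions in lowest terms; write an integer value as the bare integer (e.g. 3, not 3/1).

step 1: merge (A,T) at d=3, Q=-442; branch lengths A→-1/2, T→7/2; new cluster AT
  updated: d(AT,J)=81/2, d(AT,K)=18, d(AT,O)=55, d(AT,R)=107/2, d(AT,S)=26, d(AT,X)=25
step 2: merge (O,S) at d=3, Q=-308; branch lengths O→27/5, S→-12/5; new cluster OS
  updated: d(AT,OS)=39, d(J,OS)=79/2, d(K,OS)=11/2, d(OS,R)=65/2, d(OS,X)=69/2
step 3: merge (J,R) at d=14, Q=-230; branch lengths J→27/2, R→1/2; new cluster JR
  updated: d(AT,JR)=40, d(JR,K)=47/2, d(JR,OS)=29, d(JR,X)=17/2
step 4: merge (JR,X) at d=17/2, Q=-299/2; branch lengths JR→35/4, X→-1/4; new cluster JRX
  updated: d(AT,JRX)=113/4, d(JRX,K)=21/2, d(JRX,OS)=55/2
step 5: merge (AT,JRX) at d=113/4, Q=-95; branch lengths AT→151/8, JRX→75/8; new cluster AJRTX
  updated: d(AJRTX,K)=1/8, d(AJRTX,OS)=153/8
step 6: merge (AJRTX,K) at d=1/8, Q=-99/4; branch lengths AJRTX→55/8, K→-27/4; new cluster AJKRTX
  updated: d(AJKRTX,OS)=49/4
step 7: merge (AJKRTX,OS) at d=49/4; branch lengths AJKRTX→49/8, OS→49/8; new cluster AJKORSTX
final tree: ((((A:-1/2,T:7/2):151/8,((J:27/2,R:1/2):35/4,X:-1/4):75/8):55/8,K:-27/4):49/8,(O:27/5,S:-12/5):49/8)
total length: 553/8

553/8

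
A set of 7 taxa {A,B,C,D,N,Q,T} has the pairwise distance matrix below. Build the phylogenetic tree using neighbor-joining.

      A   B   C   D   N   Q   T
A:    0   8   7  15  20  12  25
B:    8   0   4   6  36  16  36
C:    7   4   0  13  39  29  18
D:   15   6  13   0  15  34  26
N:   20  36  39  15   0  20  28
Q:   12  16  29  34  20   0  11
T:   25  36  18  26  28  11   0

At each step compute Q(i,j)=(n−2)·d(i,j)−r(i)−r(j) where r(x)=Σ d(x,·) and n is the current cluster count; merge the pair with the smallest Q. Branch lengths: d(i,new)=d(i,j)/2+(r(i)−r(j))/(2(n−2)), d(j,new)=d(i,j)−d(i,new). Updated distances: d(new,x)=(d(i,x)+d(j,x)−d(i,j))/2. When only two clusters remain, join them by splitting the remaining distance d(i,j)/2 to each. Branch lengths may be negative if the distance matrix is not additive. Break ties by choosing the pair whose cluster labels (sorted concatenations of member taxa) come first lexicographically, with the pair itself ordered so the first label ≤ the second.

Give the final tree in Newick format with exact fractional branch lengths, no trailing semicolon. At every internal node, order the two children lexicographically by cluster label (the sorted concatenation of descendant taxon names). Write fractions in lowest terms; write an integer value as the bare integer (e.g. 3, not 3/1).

1. join Q+T (d=11, Q=-211) ⇒ QT; edges |Q|=33/10, |T|=77/10
  updated: d(A,QT)=13, d(B,QT)=41/2, d(C,QT)=18, d(D,QT)=49/2, d(N,QT)=37/2
2. join N+QT (d=37/2, Q=-149) ⇒ NQT; edges |N|=27/2, |QT|=5
  updated: d(A,NQT)=29/4, d(B,NQT)=19, d(C,NQT)=77/4, d(D,NQT)=21/2
3. join A+NQT (d=29/4, Q=-143/2) ⇒ ANQT; edges |A|=1/2, |NQT|=27/4
  updated: d(ANQT,B)=79/8, d(ANQT,C)=19/2, d(ANQT,D)=73/8
4. join ANQT+D (d=73/8, Q=-307/8) ⇒ ADNQT; edges |ANQT|=149/32, |D|=143/32
  updated: d(ADNQT,B)=27/8, d(ADNQT,C)=107/16
5. join ADNQT+B (d=27/8, Q=-225/16) ⇒ ABDNQT; edges |ADNQT|=97/32, |B|=11/32
  updated: d(ABDNQT,C)=117/32
6. join ABDNQT+C (d=117/32) ⇒ ABCDNQT; edges |ABDNQT|=117/64, |C|=117/64
final tree: ((((A:1/2,(N:27/2,(Q:33/10,T:77/10):5):27/4):149/32,D:143/32):97/32,B:11/32):117/64,C:117/64)
total length: 1693/32

((((A:1/2,(N:27/2,(Q:33/10,T:77/10):5):27/4):149/32,D:143/32):97/32,B:11/32):117/64,C:117/64)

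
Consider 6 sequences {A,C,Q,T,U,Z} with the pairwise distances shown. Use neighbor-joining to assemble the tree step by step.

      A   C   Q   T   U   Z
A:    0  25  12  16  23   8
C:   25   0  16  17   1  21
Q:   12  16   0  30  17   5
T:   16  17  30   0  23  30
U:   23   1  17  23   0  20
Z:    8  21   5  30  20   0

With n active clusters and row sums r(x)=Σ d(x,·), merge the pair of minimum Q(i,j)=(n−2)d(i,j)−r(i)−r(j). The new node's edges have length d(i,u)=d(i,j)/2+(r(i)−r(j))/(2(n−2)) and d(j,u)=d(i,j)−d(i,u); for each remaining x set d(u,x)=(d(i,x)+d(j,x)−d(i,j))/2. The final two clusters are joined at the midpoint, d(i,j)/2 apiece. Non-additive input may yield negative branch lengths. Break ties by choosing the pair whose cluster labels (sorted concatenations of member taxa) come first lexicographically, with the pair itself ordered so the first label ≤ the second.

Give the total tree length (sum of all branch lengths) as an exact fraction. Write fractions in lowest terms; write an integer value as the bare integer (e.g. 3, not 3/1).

321/8

1. join C+U (d=1, Q=-160) ⇒ CU; edges |C|=0, |U|=1
  updated: d(A,CU)=47/2, d(CU,Q)=16, d(CU,T)=39/2, d(CU,Z)=20
2. join CU+T (d=39/2, Q=-116) ⇒ CTU; edges |CU|=7, |T|=25/2
  updated: d(A,CTU)=10, d(CTU,Q)=53/4, d(CTU,Z)=61/4
3. join A+CTU (d=10, Q=-97/2) ⇒ ACTU; edges |A|=23/8, |CTU|=57/8
  updated: d(ACTU,Q)=61/8, d(ACTU,Z)=53/8
4. join ACTU+Q (d=61/8, Q=-77/4) ⇒ ACQTU; edges |ACTU|=37/8, |Q|=3
  updated: d(ACQTU,Z)=2
5. join ACQTU+Z (d=2) ⇒ ACQTUZ; edges |ACQTU|=1, |Z|=1
final tree: (((A:23/8,((C:0,U:1):7,T:25/2):57/8):37/8,Q:3):1,Z:1)
total length: 321/8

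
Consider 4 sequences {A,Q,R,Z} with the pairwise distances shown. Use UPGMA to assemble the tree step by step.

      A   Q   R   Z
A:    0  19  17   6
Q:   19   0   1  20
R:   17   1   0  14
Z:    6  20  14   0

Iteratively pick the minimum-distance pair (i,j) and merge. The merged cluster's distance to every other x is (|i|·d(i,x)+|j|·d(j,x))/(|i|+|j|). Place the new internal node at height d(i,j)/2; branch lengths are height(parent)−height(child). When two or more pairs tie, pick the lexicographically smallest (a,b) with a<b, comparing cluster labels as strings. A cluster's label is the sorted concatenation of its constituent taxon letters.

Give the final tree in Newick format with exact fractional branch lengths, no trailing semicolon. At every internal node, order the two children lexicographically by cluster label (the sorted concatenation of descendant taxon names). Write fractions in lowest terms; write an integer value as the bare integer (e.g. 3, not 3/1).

step 1: merge (Q,R) at d=1; branch lengths Q→1/2, R→1/2; new cluster QR
  updated: d(A,QR)=18, d(QR,Z)=17
step 2: merge (A,Z) at d=6; branch lengths A→3, Z→3; new cluster AZ
  updated: d(AZ,QR)=35/2
step 3: merge (AZ,QR) at d=35/2; branch lengths AZ→23/4, QR→33/4; new cluster AQRZ
final tree: ((A:3,Z:3):23/4,(Q:1/2,R:1/2):33/4)
total length: 21

((A:3,Z:3):23/4,(Q:1/2,R:1/2):33/4)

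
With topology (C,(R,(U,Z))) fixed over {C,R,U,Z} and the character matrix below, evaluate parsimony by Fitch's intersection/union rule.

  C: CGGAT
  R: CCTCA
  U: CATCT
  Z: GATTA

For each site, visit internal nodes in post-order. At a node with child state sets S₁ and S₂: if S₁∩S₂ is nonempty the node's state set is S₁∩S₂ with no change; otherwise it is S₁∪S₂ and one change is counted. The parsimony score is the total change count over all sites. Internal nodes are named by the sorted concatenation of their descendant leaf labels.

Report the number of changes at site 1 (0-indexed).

[col 0] UZ: children U:{C}, Z:{G} ∪→ {C,G}; cost 1
[col 0] RUZ: children R:{C}, UZ:{C,G} ∩→ {C}; cost 0
[col 0] CRUZ: children C:{C}, RUZ:{C} ∩→ {C}; cost 0
[col 1] UZ: children U:{A}, Z:{A} ∩→ {A}; cost 0
[col 1] RUZ: children R:{C}, UZ:{A} ∪→ {A,C}; cost 1
[col 1] CRUZ: children C:{G}, RUZ:{A,C} ∪→ {A,C,G}; cost 1
[col 2] UZ: children U:{T}, Z:{T} ∩→ {T}; cost 0
[col 2] RUZ: children R:{T}, UZ:{T} ∩→ {T}; cost 0
[col 2] CRUZ: children C:{G}, RUZ:{T} ∪→ {G,T}; cost 1
[col 3] UZ: children U:{C}, Z:{T} ∪→ {C,T}; cost 1
[col 3] RUZ: children R:{C}, UZ:{C,T} ∩→ {C}; cost 0
[col 3] CRUZ: children C:{A}, RUZ:{C} ∪→ {A,C}; cost 1
[col 4] UZ: children U:{T}, Z:{A} ∪→ {A,T}; cost 1
[col 4] RUZ: children R:{A}, UZ:{A,T} ∩→ {A}; cost 0
[col 4] CRUZ: children C:{T}, RUZ:{A} ∪→ {A,T}; cost 1
per-site changes: [1, 2, 1, 2, 2]; total = 8

2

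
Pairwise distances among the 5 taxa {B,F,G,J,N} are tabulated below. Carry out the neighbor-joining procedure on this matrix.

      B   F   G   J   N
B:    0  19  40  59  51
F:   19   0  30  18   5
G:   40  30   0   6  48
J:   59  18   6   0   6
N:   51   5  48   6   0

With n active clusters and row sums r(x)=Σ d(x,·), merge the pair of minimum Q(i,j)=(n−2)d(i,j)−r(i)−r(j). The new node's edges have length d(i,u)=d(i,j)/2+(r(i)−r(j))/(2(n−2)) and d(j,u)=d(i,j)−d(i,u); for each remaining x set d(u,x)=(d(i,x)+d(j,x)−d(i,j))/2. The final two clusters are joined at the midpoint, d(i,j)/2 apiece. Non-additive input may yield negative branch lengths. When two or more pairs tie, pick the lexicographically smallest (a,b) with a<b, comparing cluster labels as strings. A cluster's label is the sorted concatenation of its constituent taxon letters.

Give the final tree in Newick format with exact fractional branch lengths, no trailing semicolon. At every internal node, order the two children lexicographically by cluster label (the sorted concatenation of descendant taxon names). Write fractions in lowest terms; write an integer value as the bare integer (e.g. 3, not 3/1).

step 1: merge (G,J) at d=6, Q=-195; branch lengths G→53/6, J→-17/6; new cluster GJ
  updated: d(B,GJ)=93/2, d(F,GJ)=21, d(GJ,N)=24
step 2: merge (B,F) at d=19, Q=-247/2; branch lengths B→219/8, F→-67/8; new cluster BF
  updated: d(BF,GJ)=97/4, d(BF,N)=37/2
step 3: merge (BF,GJ) at d=97/4, Q=-267/4; branch lengths BF→75/8, GJ→119/8; new cluster BFGJ
  updated: d(BFGJ,N)=73/8
step 4: merge (BFGJ,N) at d=73/8; branch lengths BFGJ→73/16, N→73/16; new cluster BFGJN
final tree: (((B:219/8,F:-67/8):75/8,(G:53/6,J:-17/6):119/8):73/16,N:73/16)
total length: 467/8

(((B:219/8,F:-67/8):75/8,(G:53/6,J:-17/6):119/8):73/16,N:73/16)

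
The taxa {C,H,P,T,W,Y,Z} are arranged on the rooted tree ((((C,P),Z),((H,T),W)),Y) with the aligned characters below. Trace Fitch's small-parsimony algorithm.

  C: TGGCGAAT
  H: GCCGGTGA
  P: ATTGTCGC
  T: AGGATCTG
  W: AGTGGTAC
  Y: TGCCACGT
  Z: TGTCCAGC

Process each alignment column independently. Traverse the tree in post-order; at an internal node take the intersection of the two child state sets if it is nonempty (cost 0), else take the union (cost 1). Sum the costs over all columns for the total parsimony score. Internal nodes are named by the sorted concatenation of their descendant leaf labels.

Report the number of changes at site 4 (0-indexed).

4

[col 0] CP: children C:{T}, P:{A} ∪→ {A,T}; cost 1
[col 0] CPZ: children CP:{A,T}, Z:{T} ∩→ {T}; cost 0
[col 0] HT: children H:{G}, T:{A} ∪→ {A,G}; cost 1
[col 0] HTW: children HT:{A,G}, W:{A} ∩→ {A}; cost 0
[col 0] CHPTWZ: children CPZ:{T}, HTW:{A} ∪→ {A,T}; cost 1
[col 0] CHPTWYZ: children CHPTWZ:{A,T}, Y:{T} ∩→ {T}; cost 0
[col 1] CP: children C:{G}, P:{T} ∪→ {G,T}; cost 1
[col 1] CPZ: children CP:{G,T}, Z:{G} ∩→ {G}; cost 0
[col 1] HT: children H:{C}, T:{G} ∪→ {C,G}; cost 1
[col 1] HTW: children HT:{C,G}, W:{G} ∩→ {G}; cost 0
[col 1] CHPTWZ: children CPZ:{G}, HTW:{G} ∩→ {G}; cost 0
[col 1] CHPTWYZ: children CHPTWZ:{G}, Y:{G} ∩→ {G}; cost 0
[col 2] CP: children C:{G}, P:{T} ∪→ {G,T}; cost 1
[col 2] CPZ: children CP:{G,T}, Z:{T} ∩→ {T}; cost 0
[col 2] HT: children H:{C}, T:{G} ∪→ {C,G}; cost 1
[col 2] HTW: children HT:{C,G}, W:{T} ∪→ {C,G,T}; cost 1
[col 2] CHPTWZ: children CPZ:{T}, HTW:{C,G,T} ∩→ {T}; cost 0
[col 2] CHPTWYZ: children CHPTWZ:{T}, Y:{C} ∪→ {C,T}; cost 1
[col 3] CP: children C:{C}, P:{G} ∪→ {C,G}; cost 1
[col 3] CPZ: children CP:{C,G}, Z:{C} ∩→ {C}; cost 0
[col 3] HT: children H:{G}, T:{A} ∪→ {A,G}; cost 1
[col 3] HTW: children HT:{A,G}, W:{G} ∩→ {G}; cost 0
[col 3] CHPTWZ: children CPZ:{C}, HTW:{G} ∪→ {C,G}; cost 1
[col 3] CHPTWYZ: children CHPTWZ:{C,G}, Y:{C} ∩→ {C}; cost 0
[col 4] CP: children C:{G}, P:{T} ∪→ {G,T}; cost 1
[col 4] CPZ: children CP:{G,T}, Z:{C} ∪→ {C,G,T}; cost 1
[col 4] HT: children H:{G}, T:{T} ∪→ {G,T}; cost 1
[col 4] HTW: children HT:{G,T}, W:{G} ∩→ {G}; cost 0
[col 4] CHPTWZ: children CPZ:{C,G,T}, HTW:{G} ∩→ {G}; cost 0
[col 4] CHPTWYZ: children CHPTWZ:{G}, Y:{A} ∪→ {A,G}; cost 1
[col 5] CP: children C:{A}, P:{C} ∪→ {A,C}; cost 1
[col 5] CPZ: children CP:{A,C}, Z:{A} ∩→ {A}; cost 0
[col 5] HT: children H:{T}, T:{C} ∪→ {C,T}; cost 1
[col 5] HTW: children HT:{C,T}, W:{T} ∩→ {T}; cost 0
[col 5] CHPTWZ: children CPZ:{A}, HTW:{T} ∪→ {A,T}; cost 1
[col 5] CHPTWYZ: children CHPTWZ:{A,T}, Y:{C} ∪→ {A,C,T}; cost 1
[col 6] CP: children C:{A}, P:{G} ∪→ {A,G}; cost 1
[col 6] CPZ: children CP:{A,G}, Z:{G} ∩→ {G}; cost 0
[col 6] HT: children H:{G}, T:{T} ∪→ {G,T}; cost 1
[col 6] HTW: children HT:{G,T}, W:{A} ∪→ {A,G,T}; cost 1
[col 6] CHPTWZ: children CPZ:{G}, HTW:{A,G,T} ∩→ {G}; cost 0
[col 6] CHPTWYZ: children CHPTWZ:{G}, Y:{G} ∩→ {G}; cost 0
[col 7] CP: children C:{T}, P:{C} ∪→ {C,T}; cost 1
[col 7] CPZ: children CP:{C,T}, Z:{C} ∩→ {C}; cost 0
[col 7] HT: children H:{A}, T:{G} ∪→ {A,G}; cost 1
[col 7] HTW: children HT:{A,G}, W:{C} ∪→ {A,C,G}; cost 1
[col 7] CHPTWZ: children CPZ:{C}, HTW:{A,C,G} ∩→ {C}; cost 0
[col 7] CHPTWYZ: children CHPTWZ:{C}, Y:{T} ∪→ {C,T}; cost 1
per-site changes: [3, 2, 4, 3, 4, 4, 3, 4]; total = 27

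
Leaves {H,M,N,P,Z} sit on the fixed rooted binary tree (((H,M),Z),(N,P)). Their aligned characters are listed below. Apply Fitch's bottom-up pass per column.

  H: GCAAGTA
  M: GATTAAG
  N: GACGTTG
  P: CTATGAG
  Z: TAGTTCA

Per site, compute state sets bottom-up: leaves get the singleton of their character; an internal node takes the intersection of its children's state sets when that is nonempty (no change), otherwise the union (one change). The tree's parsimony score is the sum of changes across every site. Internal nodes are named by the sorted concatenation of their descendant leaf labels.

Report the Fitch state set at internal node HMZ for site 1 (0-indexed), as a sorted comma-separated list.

A

site 0, node HM: H={G} ∩ M={G} → {G} (+0)
site 0, node HMZ: HM={G} ∪ Z={T} → {G,T} (+1)
site 0, node NP: N={G} ∪ P={C} → {C,G} (+1)
site 0, node HMNPZ: HMZ={G,T} ∩ NP={C,G} → {G} (+0)
site 1, node HM: H={C} ∪ M={A} → {A,C} (+1)
site 1, node HMZ: HM={A,C} ∩ Z={A} → {A} (+0)
site 1, node NP: N={A} ∪ P={T} → {A,T} (+1)
site 1, node HMNPZ: HMZ={A} ∩ NP={A,T} → {A} (+0)
site 2, node HM: H={A} ∪ M={T} → {A,T} (+1)
site 2, node HMZ: HM={A,T} ∪ Z={G} → {A,G,T} (+1)
site 2, node NP: N={C} ∪ P={A} → {A,C} (+1)
site 2, node HMNPZ: HMZ={A,G,T} ∩ NP={A,C} → {A} (+0)
site 3, node HM: H={A} ∪ M={T} → {A,T} (+1)
site 3, node HMZ: HM={A,T} ∩ Z={T} → {T} (+0)
site 3, node NP: N={G} ∪ P={T} → {G,T} (+1)
site 3, node HMNPZ: HMZ={T} ∩ NP={G,T} → {T} (+0)
site 4, node HM: H={G} ∪ M={A} → {A,G} (+1)
site 4, node HMZ: HM={A,G} ∪ Z={T} → {A,G,T} (+1)
site 4, node NP: N={T} ∪ P={G} → {G,T} (+1)
site 4, node HMNPZ: HMZ={A,G,T} ∩ NP={G,T} → {G,T} (+0)
site 5, node HM: H={T} ∪ M={A} → {A,T} (+1)
site 5, node HMZ: HM={A,T} ∪ Z={C} → {A,C,T} (+1)
site 5, node NP: N={T} ∪ P={A} → {A,T} (+1)
site 5, node HMNPZ: HMZ={A,C,T} ∩ NP={A,T} → {A,T} (+0)
site 6, node HM: H={A} ∪ M={G} → {A,G} (+1)
site 6, node HMZ: HM={A,G} ∩ Z={A} → {A} (+0)
site 6, node NP: N={G} ∩ P={G} → {G} (+0)
site 6, node HMNPZ: HMZ={A} ∪ NP={G} → {A,G} (+1)
per-site changes: [2, 2, 3, 2, 3, 3, 2]; total = 17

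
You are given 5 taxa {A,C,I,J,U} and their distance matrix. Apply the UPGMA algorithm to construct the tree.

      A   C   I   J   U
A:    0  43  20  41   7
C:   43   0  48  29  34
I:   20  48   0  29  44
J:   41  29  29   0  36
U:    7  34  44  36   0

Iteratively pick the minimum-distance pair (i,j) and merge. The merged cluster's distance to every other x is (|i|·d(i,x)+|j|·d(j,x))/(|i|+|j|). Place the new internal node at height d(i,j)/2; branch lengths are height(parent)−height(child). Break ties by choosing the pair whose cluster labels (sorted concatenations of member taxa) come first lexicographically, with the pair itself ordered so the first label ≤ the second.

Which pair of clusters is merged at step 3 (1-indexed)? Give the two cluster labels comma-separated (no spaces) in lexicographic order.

1. join A+U (d=7) ⇒ AU; edges |A|=7/2, |U|=7/2
  updated: d(AU,C)=77/2, d(AU,I)=32, d(AU,J)=77/2
2. join C+J (d=29) ⇒ CJ; edges |C|=29/2, |J|=29/2
  updated: d(AU,CJ)=77/2, d(CJ,I)=77/2
3. join AU+I (d=32) ⇒ AIU; edges |AU|=25/2, |I|=16
  updated: d(AIU,CJ)=77/2
4. join AIU+CJ (d=77/2) ⇒ ACIJU; edges |AIU|=13/4, |CJ|=19/4
final tree: (((A:7/2,U:7/2):25/2,I:16):13/4,(C:29/2,J:29/2):19/4)
total length: 145/2

AU,I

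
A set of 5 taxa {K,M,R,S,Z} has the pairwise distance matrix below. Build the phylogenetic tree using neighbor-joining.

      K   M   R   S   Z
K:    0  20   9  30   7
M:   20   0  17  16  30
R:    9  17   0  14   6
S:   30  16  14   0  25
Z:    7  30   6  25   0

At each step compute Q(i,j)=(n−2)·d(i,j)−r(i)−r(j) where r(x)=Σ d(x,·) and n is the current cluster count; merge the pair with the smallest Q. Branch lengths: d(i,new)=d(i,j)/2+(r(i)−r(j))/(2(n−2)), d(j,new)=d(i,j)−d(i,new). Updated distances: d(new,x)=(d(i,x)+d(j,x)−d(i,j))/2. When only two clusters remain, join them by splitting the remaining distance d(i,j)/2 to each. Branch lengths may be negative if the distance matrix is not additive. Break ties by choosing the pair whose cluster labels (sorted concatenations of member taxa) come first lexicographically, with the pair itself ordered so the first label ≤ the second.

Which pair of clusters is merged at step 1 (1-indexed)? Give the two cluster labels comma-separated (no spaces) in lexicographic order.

M,S

step 1: merge (M,S) at d=16, Q=-120; branch lengths M→23/3, S→25/3; new cluster MS
  updated: d(K,MS)=17, d(MS,R)=15/2, d(MS,Z)=39/2
step 2: merge (K,Z) at d=7, Q=-103/2; branch lengths K→29/8, Z→27/8; new cluster KZ
  updated: d(KZ,MS)=59/4, d(KZ,R)=4
step 3: merge (KZ,MS) at d=59/4, Q=-105/4; branch lengths KZ→45/8, MS→73/8; new cluster KMSZ
  updated: d(KMSZ,R)=-13/8
step 4: merge (KMSZ,R) at d=-13/8; branch lengths KMSZ→-13/16, R→-13/16; new cluster KMRSZ
final tree: (((K:29/8,Z:27/8):45/8,(M:23/3,S:25/3):73/8):-13/16,R:-13/16)
total length: 289/8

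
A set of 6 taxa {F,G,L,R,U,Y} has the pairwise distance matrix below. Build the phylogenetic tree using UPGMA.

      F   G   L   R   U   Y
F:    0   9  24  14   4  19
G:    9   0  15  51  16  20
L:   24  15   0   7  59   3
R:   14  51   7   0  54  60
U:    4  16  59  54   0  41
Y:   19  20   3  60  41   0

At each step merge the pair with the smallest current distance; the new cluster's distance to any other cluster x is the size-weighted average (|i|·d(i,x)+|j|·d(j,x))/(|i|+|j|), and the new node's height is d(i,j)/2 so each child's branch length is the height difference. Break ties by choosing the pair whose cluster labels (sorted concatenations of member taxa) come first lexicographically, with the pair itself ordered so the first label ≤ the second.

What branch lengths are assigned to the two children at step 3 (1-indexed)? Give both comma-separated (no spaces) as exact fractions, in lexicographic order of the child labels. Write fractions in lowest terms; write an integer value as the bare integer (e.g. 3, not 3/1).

17/4,25/4

1. join L+Y (d=3) ⇒ LY; edges |L|=3/2, |Y|=3/2
  updated: d(F,LY)=43/2, d(G,LY)=35/2, d(LY,R)=67/2, d(LY,U)=50
2. join F+U (d=4) ⇒ FU; edges |F|=2, |U|=2
  updated: d(FU,G)=25/2, d(FU,LY)=143/4, d(FU,R)=34
3. join FU+G (d=25/2) ⇒ FGU; edges |FU|=17/4, |G|=25/4
  updated: d(FGU,LY)=89/3, d(FGU,R)=119/3
4. join FGU+LY (d=89/3) ⇒ FGLUY; edges |FGU|=103/12, |LY|=40/3
  updated: d(FGLUY,R)=186/5
5. join FGLUY+R (d=186/5) ⇒ FGLRUY; edges |FGLUY|=113/30, |R|=93/5
final tree: ((((F:2,U:2):17/4,G:25/4):103/12,(L:3/2,Y:3/2):40/3):113/30,R:93/5)
total length: 3707/60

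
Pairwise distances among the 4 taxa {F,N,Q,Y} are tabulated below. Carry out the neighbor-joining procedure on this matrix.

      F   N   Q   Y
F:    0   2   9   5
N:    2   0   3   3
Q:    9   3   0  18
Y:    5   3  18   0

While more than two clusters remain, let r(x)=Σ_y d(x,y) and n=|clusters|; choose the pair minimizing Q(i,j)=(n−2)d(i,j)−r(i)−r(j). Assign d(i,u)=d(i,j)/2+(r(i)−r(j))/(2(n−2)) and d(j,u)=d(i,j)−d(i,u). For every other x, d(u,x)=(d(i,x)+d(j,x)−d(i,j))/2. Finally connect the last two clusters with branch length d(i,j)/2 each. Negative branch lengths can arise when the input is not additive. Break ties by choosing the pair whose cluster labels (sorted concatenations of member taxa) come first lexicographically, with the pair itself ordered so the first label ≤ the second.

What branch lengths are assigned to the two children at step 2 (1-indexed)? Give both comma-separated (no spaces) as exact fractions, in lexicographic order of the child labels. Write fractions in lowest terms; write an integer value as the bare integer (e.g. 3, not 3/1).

iteration 1: select F,Y (d=5, Q=-32); attach at lengths (0, 5); label the merged cluster FY
  updated: d(FY,N)=0, d(FY,Q)=11
iteration 2: select FY,N (d=0, Q=-14); attach at lengths (4, -4); label the merged cluster FNY
  updated: d(FNY,Q)=7
iteration 3: select FNY,Q (d=7); attach at lengths (7/2, 7/2); label the merged cluster FNQY
final tree: (((F:0,Y:5):4,N:-4):7/2,Q:7/2)
total length: 12

4,-4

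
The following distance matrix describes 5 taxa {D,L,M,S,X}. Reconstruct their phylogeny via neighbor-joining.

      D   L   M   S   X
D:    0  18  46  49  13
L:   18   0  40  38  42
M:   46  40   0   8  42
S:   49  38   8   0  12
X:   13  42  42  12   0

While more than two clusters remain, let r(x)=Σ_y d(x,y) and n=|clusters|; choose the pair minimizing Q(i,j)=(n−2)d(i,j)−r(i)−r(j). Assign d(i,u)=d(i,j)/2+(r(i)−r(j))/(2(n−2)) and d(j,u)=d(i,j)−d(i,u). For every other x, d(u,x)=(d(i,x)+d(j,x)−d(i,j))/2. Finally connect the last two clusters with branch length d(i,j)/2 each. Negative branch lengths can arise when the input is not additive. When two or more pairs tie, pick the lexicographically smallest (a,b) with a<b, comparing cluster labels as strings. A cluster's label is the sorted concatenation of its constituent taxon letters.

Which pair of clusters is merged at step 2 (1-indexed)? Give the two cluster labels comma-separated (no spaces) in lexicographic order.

D,L

step 1: merge (M,S) at d=8, Q=-219; branch lengths M→53/6, S→-5/6; new cluster MS
  updated: d(D,MS)=87/2, d(L,MS)=35, d(MS,X)=23
step 2: merge (D,L) at d=18, Q=-267/2; branch lengths D→31/8, L→113/8; new cluster DL
  updated: d(DL,MS)=121/4, d(DL,X)=37/2
step 3: merge (DL,MS) at d=121/4, Q=-287/4; branch lengths DL→103/8, MS→139/8; new cluster DLMS
  updated: d(DLMS,X)=45/8
step 4: merge (DLMS,X) at d=45/8; branch lengths DLMS→45/16, X→45/16; new cluster DLMSX
final tree: (((D:31/8,L:113/8):103/8,(M:53/6,S:-5/6):139/8):45/16,X:45/16)
total length: 495/8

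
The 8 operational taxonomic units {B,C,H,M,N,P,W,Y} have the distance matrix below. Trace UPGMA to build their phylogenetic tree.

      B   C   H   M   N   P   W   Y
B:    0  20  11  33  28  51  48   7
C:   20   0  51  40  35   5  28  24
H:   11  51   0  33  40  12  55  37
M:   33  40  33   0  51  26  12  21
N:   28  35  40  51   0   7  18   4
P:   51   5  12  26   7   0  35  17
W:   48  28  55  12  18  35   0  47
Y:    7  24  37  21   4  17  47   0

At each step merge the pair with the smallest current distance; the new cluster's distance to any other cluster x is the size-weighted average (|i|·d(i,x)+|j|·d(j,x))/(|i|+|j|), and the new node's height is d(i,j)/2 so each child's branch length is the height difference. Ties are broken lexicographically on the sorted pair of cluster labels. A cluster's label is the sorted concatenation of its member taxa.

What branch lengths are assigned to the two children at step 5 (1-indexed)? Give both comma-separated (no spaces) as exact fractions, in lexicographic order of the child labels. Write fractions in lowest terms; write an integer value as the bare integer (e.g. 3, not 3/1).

iteration 1: select N,Y (d=4); attach at lengths (2, 2); label the merged cluster NY
  updated: d(B,NY)=35/2, d(C,NY)=59/2, d(H,NY)=77/2, d(M,NY)=36, d(NY,P)=12, d(NY,W)=65/2
iteration 2: select C,P (d=5); attach at lengths (5/2, 5/2); label the merged cluster CP
  updated: d(B,CP)=71/2, d(CP,H)=63/2, d(CP,M)=33, d(CP,NY)=83/4, d(CP,W)=63/2
iteration 3: select B,H (d=11); attach at lengths (11/2, 11/2); label the merged cluster BH
  updated: d(BH,CP)=67/2, d(BH,M)=33, d(BH,NY)=28, d(BH,W)=103/2
iteration 4: select M,W (d=12); attach at lengths (6, 6); label the merged cluster MW
  updated: d(BH,MW)=169/4, d(CP,MW)=129/4, d(MW,NY)=137/4
iteration 5: select CP,NY (d=83/4); attach at lengths (63/8, 67/8); label the merged cluster CNPY
  updated: d(BH,CNPY)=123/4, d(CNPY,MW)=133/4
iteration 6: select BH,CNPY (d=123/4); attach at lengths (79/8, 5); label the merged cluster BCHNPY
  updated: d(BCHNPY,MW)=145/4
iteration 7: select BCHNPY,MW (d=145/4); attach at lengths (11/4, 97/8); label the merged cluster BCHMNPWY
final tree: (((B:11/2,H:11/2):79/8,((C:5/2,P:5/2):63/8,(N:2,Y:2):67/8):5):11/4,(M:6,W:6):97/8)
total length: 78

63/8,67/8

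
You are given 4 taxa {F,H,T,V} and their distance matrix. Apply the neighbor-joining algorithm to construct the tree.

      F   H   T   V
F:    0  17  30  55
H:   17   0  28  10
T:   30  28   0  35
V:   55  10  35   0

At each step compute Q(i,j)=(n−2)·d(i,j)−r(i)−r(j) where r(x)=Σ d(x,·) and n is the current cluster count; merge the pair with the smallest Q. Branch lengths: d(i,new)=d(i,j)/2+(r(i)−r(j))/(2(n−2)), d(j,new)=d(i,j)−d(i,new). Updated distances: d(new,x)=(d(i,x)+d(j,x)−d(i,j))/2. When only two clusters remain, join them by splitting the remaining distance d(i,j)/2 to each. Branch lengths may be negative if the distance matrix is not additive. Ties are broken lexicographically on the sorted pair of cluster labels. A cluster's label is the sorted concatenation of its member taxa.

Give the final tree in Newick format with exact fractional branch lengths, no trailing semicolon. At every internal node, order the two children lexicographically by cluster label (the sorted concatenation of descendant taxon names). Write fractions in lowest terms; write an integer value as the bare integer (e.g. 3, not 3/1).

step 1: merge (F,T) at d=30, Q=-135; branch lengths F→69/4, T→51/4; new cluster FT
  updated: d(FT,H)=15/2, d(FT,V)=30
step 2: merge (FT,H) at d=15/2, Q=-95/2; branch lengths FT→55/4, H→-25/4; new cluster FHT
  updated: d(FHT,V)=65/4
step 3: merge (FHT,V) at d=65/4; branch lengths FHT→65/8, V→65/8; new cluster FHTV
final tree: (((F:69/4,T:51/4):55/4,H:-25/4):65/8,V:65/8)
total length: 215/4

(((F:69/4,T:51/4):55/4,H:-25/4):65/8,V:65/8)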